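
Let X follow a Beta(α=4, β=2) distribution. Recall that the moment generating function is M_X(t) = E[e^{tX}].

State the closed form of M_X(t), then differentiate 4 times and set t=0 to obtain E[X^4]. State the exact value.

E[X^4] = M^(4)(0) = 5/18

M_X(t) = ₁F₁(4; 6; t)
M^(4)(t) = 5*₁F₁(8; 10; t)/18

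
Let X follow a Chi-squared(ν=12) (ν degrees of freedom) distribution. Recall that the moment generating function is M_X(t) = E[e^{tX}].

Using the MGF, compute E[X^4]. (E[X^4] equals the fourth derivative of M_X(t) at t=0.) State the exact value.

M_X(t) = (1 - 2*t)^(-6)
D^4[M](t) = 48384/(1024*t^10 - 5120*t^9 + 11520*t^8 - 15360*t^7 + 13440*t^6 - 8064*t^5 + 3360*t^4 - 960*t^3 + 180*t^2 - 20*t + 1)

E[X^4] = D^4[M](0) = 48384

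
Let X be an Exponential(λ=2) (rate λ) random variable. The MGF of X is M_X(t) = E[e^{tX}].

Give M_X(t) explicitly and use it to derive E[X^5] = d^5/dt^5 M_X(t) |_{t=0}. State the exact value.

M_X(t) = 2/(2 - t)
M^(5)(t) = 240/(t^6 - 12*t^5 + 60*t^4 - 160*t^3 + 240*t^2 - 192*t + 64)

E[X^5] = M^(5)(0) = 15/4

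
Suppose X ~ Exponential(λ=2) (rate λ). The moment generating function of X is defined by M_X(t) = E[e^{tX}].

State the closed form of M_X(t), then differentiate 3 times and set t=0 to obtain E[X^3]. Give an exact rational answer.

M_X(t) = 2/(2 - t)
M^(3)(t) = 12/(t^4 - 8*t^3 + 24*t^2 - 32*t + 16)

E[X^3] = M^(3)(0) = 3/4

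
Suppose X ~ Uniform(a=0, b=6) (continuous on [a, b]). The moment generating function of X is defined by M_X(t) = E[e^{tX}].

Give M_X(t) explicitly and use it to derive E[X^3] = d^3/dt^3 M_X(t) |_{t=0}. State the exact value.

E[X^3] = M′′′(0) = 54

M_X(t) = (e^(6*t) - 1)/(6*t)
M′(t) = (6*t*e^(6*t) - e^(6*t) + 1)/(6*t^2)
M′′(t) = (18*t^2*e^(6*t) - 6*t*e^(6*t) + e^(6*t) - 1)/(3*t^3)
M′′′(t) = (36*t^3*e^(6*t) - 18*t^2*e^(6*t) + 6*t*e^(6*t) - e^(6*t) + 1)/t^4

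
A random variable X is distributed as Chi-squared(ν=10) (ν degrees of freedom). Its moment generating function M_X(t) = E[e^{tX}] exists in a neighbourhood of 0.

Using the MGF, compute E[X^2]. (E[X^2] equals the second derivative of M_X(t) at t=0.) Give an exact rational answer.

E[X^2] = d^2M/dt^2 |_{t=0} = 120

M_X(t) = (1 - 2*t)^(-5)
dM/dt = 10/(64*t^6 - 192*t^5 + 240*t^4 - 160*t^3 + 60*t^2 - 12*t + 1)
d^2M/dt^2 = -120/(128*t^7 - 448*t^6 + 672*t^5 - 560*t^4 + 280*t^3 - 84*t^2 + 14*t - 1)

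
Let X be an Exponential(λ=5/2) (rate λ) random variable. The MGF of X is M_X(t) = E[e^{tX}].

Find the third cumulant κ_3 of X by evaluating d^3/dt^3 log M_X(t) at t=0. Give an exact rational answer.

κ_3 = K^(3)(0) = 16/125

M_X(t) = 5/(2*(5/2 - t))
K_X(t) = log M_X(t) = -log(5/2 - t) - log(2) + log(5)
K^(3)(t) = -16/(8*t^3 - 60*t^2 + 150*t - 125)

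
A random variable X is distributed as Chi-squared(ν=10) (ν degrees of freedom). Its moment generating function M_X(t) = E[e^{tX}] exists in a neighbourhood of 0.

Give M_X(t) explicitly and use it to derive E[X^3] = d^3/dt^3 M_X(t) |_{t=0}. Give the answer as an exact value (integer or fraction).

M_X(t) = (1 - 2*t)^(-5)
M^(3)(t) = 1680/(256*t^8 - 1024*t^7 + 1792*t^6 - 1792*t^5 + 1120*t^4 - 448*t^3 + 112*t^2 - 16*t + 1)

E[X^3] = M^(3)(0) = 1680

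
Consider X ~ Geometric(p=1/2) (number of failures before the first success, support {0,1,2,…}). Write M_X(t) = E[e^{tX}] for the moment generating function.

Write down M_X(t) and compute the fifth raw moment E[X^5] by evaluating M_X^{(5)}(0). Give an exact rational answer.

E[X^5] = M^(5)(0) = 541

M_X(t) = 1/(2*(1 - e^(t)/2))
M^(5)(t) = (e^(5*t) + 52*e^(4*t) + 264*e^(3*t) + 208*e^(2*t) + 16*e^(t))/(e^(6*t) - 12*e^(5*t) + 60*e^(4*t) - 160*e^(3*t) + 240*e^(2*t) - 192*e^(t) + 64)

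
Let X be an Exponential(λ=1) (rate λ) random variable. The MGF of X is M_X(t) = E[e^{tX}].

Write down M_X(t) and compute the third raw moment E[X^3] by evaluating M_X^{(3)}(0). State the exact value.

M_X(t) = 1/(1 - t)
D^3[M](t) = 6/(t^4 - 4*t^3 + 6*t^2 - 4*t + 1)

E[X^3] = D^3[M](0) = 6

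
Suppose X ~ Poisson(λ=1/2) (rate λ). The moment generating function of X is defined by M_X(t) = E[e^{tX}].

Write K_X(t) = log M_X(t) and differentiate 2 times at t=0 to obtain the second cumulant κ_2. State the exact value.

M_X(t) = e^(e^(t)/2 - 1/2)
K_X(t) = log M_X(t) = e^(t)/2 - 1/2
K^(2)(t) = e^(t)/2

κ_2 = K^(2)(0) = 1/2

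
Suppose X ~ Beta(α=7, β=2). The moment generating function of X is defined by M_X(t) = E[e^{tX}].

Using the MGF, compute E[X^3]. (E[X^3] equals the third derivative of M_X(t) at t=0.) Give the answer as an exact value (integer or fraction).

M_X(t) = ₁F₁(7; 9; t)
dM/dt = 7*₁F₁(8; 10; t)/9
d^2M/dt^2 = 28*₁F₁(9; 11; t)/45
d^3M/dt^3 = 28*₁F₁(10; 12; t)/55

E[X^3] = d^3M/dt^3 |_{t=0} = 28/55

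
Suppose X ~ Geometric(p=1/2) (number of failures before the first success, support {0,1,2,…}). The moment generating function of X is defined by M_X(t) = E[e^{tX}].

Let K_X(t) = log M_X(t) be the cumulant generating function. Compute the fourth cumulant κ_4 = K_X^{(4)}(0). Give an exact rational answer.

M_X(t) = 1/(2*(1 - e^(t)/2))
K_X(t) = log M_X(t) = -log(1 - e^(t)/2) - log(2)
K^(4)(t) = (2*e^(3*t) + 16*e^(2*t) + 8*e^(t))/(e^(4*t) - 8*e^(3*t) + 24*e^(2*t) - 32*e^(t) + 16)

κ_4 = K^(4)(0) = 26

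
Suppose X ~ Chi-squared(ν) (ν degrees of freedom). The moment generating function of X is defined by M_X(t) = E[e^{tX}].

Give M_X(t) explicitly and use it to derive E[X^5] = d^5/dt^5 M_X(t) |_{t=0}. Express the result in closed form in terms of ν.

E[X^5] = M^(5)(0) = ν*(ν^4 + 20*ν^3 + 140*ν^2 + 400*ν + 384)

M_X(t) = (1 - 2*t)^(-ν/2)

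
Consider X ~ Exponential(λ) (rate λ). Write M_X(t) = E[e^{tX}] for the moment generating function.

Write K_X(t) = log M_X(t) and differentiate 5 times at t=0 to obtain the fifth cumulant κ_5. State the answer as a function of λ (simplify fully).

M_X(t) = λ/(λ - t)
K_X(t) = log M_X(t) = log(λ) - log(λ - t)
K^(5)(t) = -24/(-λ^5 + 5*λ^4*t - 10*λ^3*t^2 + 10*λ^2*t^3 - 5*λ*t^4 + t^5)

κ_5 = K^(5)(0) = 24/λ^5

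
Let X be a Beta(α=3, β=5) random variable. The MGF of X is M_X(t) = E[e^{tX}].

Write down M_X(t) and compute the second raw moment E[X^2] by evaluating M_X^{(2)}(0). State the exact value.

M_X(t) = ₁F₁(3; 8; t)
dM/dt = 3*₁F₁(4; 9; t)/8
d^2M/dt^2 = ₁F₁(5; 10; t)/6

E[X^2] = d^2M/dt^2 |_{t=0} = 1/6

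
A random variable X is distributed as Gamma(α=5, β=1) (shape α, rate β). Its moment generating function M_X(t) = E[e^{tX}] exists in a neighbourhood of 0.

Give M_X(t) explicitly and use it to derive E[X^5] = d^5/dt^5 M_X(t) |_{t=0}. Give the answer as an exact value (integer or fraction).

M_X(t) = (1 - t)^(-5)
D^5[M](t) = 15120/(t^10 - 10*t^9 + 45*t^8 - 120*t^7 + 210*t^6 - 252*t^5 + 210*t^4 - 120*t^3 + 45*t^2 - 10*t + 1)

E[X^5] = D^5[M](0) = 15120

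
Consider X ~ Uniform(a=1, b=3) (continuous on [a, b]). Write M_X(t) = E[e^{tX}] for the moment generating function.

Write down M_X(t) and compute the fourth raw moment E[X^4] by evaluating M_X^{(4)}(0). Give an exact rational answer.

M_X(t) = (e^(3*t) - e^(t))/(2*t)
dM/dt = (3*t*e^(3*t) - t*e^(t) - e^(3*t) + e^(t))/(2*t^2)
d^2M/dt^2 = (9*t^2*e^(3*t) - t^2*e^(t) - 6*t*e^(3*t) + 2*t*e^(t) + 2*e^(3*t) - 2*e^(t))/(2*t^3)
d^3M/dt^3 = (27*t^3*e^(3*t) - t^3*e^(t) - 27*t^2*e^(3*t) + 3*t^2*e^(t) + 18*t*e^(3*t) - 6*t*e^(t) - 6*e^(3*t) + 6*e^(t))/(2*t^4)
d^4M/dt^4 = (81*t^4*e^(3*t) - t^4*e^(t) - 108*t^3*e^(3*t) + 4*t^3*e^(t) + 108*t^2*e^(3*t) - 12*t^2*e^(t) - 72*t*e^(3*t) + 24*t*e^(t) + 24*e^(3*t) - 24*e^(t))/(2*t^5)

E[X^4] = d^4M/dt^4 |_{t=0} = 121/5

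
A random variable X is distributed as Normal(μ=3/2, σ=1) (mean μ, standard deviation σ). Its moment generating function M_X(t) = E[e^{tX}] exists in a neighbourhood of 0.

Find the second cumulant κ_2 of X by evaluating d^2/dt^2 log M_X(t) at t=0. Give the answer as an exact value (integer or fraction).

M_X(t) = e^(t^2/2 + 3*t/2)
K_X(t) = log M_X(t) = t^2/2 + 3*t/2
dK/dt = t + 3/2
d^2K/dt^2 = 1

κ_2 = d^2K/dt^2 |_{t=0} = 1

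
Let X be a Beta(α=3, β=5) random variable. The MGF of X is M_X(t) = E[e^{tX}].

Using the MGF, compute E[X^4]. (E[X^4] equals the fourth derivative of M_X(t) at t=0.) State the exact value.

M_X(t) = ₁F₁(3; 8; t)
dM/dt = 3*₁F₁(4; 9; t)/8
d^2M/dt^2 = ₁F₁(5; 10; t)/6
d^3M/dt^3 = ₁F₁(6; 11; t)/12
d^4M/dt^4 = ₁F₁(7; 12; t)/22

E[X^4] = d^4M/dt^4 |_{t=0} = 1/22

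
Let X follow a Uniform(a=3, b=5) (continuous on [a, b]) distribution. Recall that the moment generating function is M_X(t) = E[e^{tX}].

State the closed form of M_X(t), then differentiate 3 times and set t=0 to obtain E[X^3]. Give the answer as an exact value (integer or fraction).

E[X^3] = M^(3)(0) = 68

M_X(t) = (e^(5*t) - e^(3*t))/(2*t)
M^(3)(t) = (125*t^3*e^(5*t) - 27*t^3*e^(3*t) - 75*t^2*e^(5*t) + 27*t^2*e^(3*t) + 30*t*e^(5*t) - 18*t*e^(3*t) - 6*e^(5*t) + 6*e^(3*t))/(2*t^4)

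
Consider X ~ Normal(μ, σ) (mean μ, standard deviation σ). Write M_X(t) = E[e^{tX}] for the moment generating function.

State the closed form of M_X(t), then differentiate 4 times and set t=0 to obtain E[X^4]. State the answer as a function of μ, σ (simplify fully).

E[X^4] = M′′′′(0) = μ^4 + 6*μ^2*σ^2 + 3*σ^4

M_X(t) = e^(μ*t + σ^2*t^2/2)
M′(t) = μ*e^(μ*t)*e^(σ^2*t^2/2) + σ^2*t*e^(μ*t)*e^(σ^2*t^2/2)
M′′(t) = μ^2*e^(μ*t)*e^(σ^2*t^2/2) + 2*μ*σ^2*t*e^(μ*t)*e^(σ^2*t^2/2) + σ^4*t^2*e^(μ*t)*e^(σ^2*t^2/2) + σ^2*e^(μ*t)*e^(σ^2*t^2/2)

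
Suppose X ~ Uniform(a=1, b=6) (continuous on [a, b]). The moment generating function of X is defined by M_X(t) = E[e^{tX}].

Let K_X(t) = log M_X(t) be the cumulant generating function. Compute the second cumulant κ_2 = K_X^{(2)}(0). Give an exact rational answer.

M_X(t) = (e^(6*t) - e^(t))/(5*t)
K_X(t) = log M_X(t) = -log(t) + log(e^(6*t) - e^(t)) - log(5)
D^2[K](t) = (-25*t^2*e^(5*t) + e^(10*t) - 2*e^(5*t) + 1)/(t^2*e^(10*t) - 2*t^2*e^(5*t) + t^2)

κ_2 = D^2[K](0) = 25/12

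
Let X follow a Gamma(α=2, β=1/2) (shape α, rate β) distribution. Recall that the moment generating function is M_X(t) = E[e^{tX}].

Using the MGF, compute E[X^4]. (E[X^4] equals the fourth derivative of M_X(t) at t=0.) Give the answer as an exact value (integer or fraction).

M_X(t) = 1/(4*(1/2 - t)^2)
D^4[M](t) = 1920/(64*t^6 - 192*t^5 + 240*t^4 - 160*t^3 + 60*t^2 - 12*t + 1)

E[X^4] = D^4[M](0) = 1920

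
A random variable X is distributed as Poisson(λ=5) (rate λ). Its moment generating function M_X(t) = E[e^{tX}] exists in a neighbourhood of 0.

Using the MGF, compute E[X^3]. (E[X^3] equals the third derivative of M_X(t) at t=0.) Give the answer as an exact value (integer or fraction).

M_X(t) = e^(5*e^(t) - 5)
M^(3)(t) = (125*e^(3*t)*e^(5*e^(t)) + 75*e^(2*t)*e^(5*e^(t)) + 5*e^(t)*e^(5*e^(t)))*e^(-5)

E[X^3] = M^(3)(0) = 205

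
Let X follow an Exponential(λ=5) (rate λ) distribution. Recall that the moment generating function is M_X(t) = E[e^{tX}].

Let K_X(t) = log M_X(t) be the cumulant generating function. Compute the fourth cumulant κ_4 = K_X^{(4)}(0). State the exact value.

κ_4 = K′′′′(0) = 6/625

M_X(t) = 5/(5 - t)
K_X(t) = log M_X(t) = -log(5 - t) + log(5)
K′(t) = -1/(t - 5)
K′′(t) = 1/(t^2 - 10*t + 25)
K′′′(t) = -2/(t^3 - 15*t^2 + 75*t - 125)
K′′′′(t) = 6/(t^4 - 20*t^3 + 150*t^2 - 500*t + 625)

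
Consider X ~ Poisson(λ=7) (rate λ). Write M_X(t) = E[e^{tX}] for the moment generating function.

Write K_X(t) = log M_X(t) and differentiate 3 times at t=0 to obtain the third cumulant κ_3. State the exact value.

M_X(t) = e^(7*e^(t) - 7)
K_X(t) = log M_X(t) = 7*e^(t) - 7
D^3[K](t) = 7*e^(t)

κ_3 = D^3[K](0) = 7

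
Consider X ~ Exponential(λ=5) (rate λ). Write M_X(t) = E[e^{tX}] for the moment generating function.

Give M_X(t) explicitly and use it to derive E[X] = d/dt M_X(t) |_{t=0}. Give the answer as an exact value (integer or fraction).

E[X] = dM/dt |_{t=0} = 1/5

M_X(t) = 5/(5 - t)
dM/dt = 5/(t^2 - 10*t + 25)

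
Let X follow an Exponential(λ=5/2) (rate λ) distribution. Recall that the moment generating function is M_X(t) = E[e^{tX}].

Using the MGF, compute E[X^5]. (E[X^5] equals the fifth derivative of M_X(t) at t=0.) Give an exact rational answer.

M_X(t) = 5/(2*(5/2 - t))
M^(5)(t) = 19200/(64*t^6 - 960*t^5 + 6000*t^4 - 20000*t^3 + 37500*t^2 - 37500*t + 15625)

E[X^5] = M^(5)(0) = 768/625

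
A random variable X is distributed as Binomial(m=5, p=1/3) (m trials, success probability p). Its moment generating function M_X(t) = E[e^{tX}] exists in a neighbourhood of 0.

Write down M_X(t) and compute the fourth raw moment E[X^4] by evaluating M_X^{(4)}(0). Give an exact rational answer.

M_X(t) = (e^(t)/3 + 2/3)^5
M′(t) = 5*e^(5*t)/243 + 40*e^(4*t)/243 + 40*e^(3*t)/81 + 160*e^(2*t)/243 + 80*e^(t)/243
M′′(t) = 25*e^(5*t)/243 + 160*e^(4*t)/243 + 40*e^(3*t)/27 + 320*e^(2*t)/243 + 80*e^(t)/243
M′′′(t) = 125*e^(5*t)/243 + 640*e^(4*t)/243 + 40*e^(3*t)/9 + 640*e^(2*t)/243 + 80*e^(t)/243
M′′′′(t) = 625*e^(5*t)/243 + 2560*e^(4*t)/243 + 40*e^(3*t)/3 + 1280*e^(2*t)/243 + 80*e^(t)/243

E[X^4] = M′′′′(0) = 865/27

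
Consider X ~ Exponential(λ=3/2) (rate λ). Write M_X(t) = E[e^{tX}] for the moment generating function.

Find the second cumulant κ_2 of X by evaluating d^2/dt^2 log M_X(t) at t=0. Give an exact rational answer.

M_X(t) = 3/(2*(3/2 - t))
K_X(t) = log M_X(t) = -log(3/2 - t) - log(2) + log(3)
K′(t) = -2/(2*t - 3)
K′′(t) = 4/(4*t^2 - 12*t + 9)

κ_2 = K′′(0) = 4/9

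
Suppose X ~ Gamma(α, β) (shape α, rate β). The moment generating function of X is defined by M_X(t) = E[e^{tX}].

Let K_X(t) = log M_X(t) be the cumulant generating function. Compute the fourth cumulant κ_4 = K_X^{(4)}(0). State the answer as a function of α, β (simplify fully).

M_X(t) = (β/(β - t))^α
K_X(t) = log M_X(t) = α*(log(β) - log(β - t))
K′(t) = -α/(-β + t)
K′′(t) = α/(β^2 - 2*β*t + t^2)
K′′′(t) = -2*α/(-β^3 + 3*β^2*t - 3*β*t^2 + t^3)
K′′′′(t) = 6*α/(β^4 - 4*β^3*t + 6*β^2*t^2 - 4*β*t^3 + t^4)

κ_4 = K′′′′(0) = 6*α/β^4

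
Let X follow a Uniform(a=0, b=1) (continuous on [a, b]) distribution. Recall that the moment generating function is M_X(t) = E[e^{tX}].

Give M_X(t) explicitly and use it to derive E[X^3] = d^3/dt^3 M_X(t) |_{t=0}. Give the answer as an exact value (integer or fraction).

E[X^3] = M^(3)(0) = 1/4

M_X(t) = (e^(t) - 1)/t
M^(3)(t) = (t^3*e^(t) - 3*t^2*e^(t) + 6*t*e^(t) - 6*e^(t) + 6)/t^4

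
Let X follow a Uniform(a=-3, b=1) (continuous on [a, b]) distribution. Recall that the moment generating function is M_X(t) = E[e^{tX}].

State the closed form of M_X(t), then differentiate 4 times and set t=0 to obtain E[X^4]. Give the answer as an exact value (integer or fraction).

E[X^4] = d^4M/dt^4 |_{t=0} = 61/5

M_X(t) = (e^(t) - e^(-3*t))/(4*t)
dM/dt = (t*e^(4*t) + 3*t - e^(4*t) + 1)*e^(-3*t)/(4*t^2)
d^2M/dt^2 = (t^2*e^(4*t) - 9*t^2 - 2*t*e^(4*t) - 6*t + 2*e^(4*t) - 2)*e^(-3*t)/(4*t^3)
d^3M/dt^3 = (t^3*e^(4*t) + 27*t^3 - 3*t^2*e^(4*t) + 27*t^2 + 6*t*e^(4*t) + 18*t - 6*e^(4*t) + 6)*e^(-3*t)/(4*t^4)
d^4M/dt^4 = (t^4*e^(4*t) - 81*t^4 - 4*t^3*e^(4*t) - 108*t^3 + 12*t^2*e^(4*t) - 108*t^2 - 24*t*e^(4*t) - 72*t + 24*e^(4*t) - 24)*e^(-3*t)/(4*t^5)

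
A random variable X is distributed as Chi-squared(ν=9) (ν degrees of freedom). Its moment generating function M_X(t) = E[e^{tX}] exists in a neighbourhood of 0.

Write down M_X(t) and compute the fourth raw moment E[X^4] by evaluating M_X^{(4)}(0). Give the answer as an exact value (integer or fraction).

M_X(t) = (1 - 2*t)^(-9/2)

E[X^4] = D^4[M](0) = 19305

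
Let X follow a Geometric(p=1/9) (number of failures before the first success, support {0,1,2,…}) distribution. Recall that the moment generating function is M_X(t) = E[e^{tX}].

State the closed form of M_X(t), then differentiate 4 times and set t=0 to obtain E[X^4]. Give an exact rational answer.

E[X^4] = M′′′′(0) = 117640

M_X(t) = 1/(9*(1 - 8*e^(t)/9))
M′(t) = 8*e^(t)/(64*e^(2*t) - 144*e^(t) + 81)
M′′(t) = (-64*e^(2*t) - 72*e^(t))/(512*e^(3*t) - 1728*e^(2*t) + 1944*e^(t) - 729)
M′′′(t) = (512*e^(3*t) + 2304*e^(2*t) + 648*e^(t))/(4096*e^(4*t) - 18432*e^(3*t) + 31104*e^(2*t) - 23328*e^(t) + 6561)
M′′′′(t) = (-4096*e^(4*t) - 50688*e^(3*t) - 57024*e^(2*t) - 5832*e^(t))/(32768*e^(5*t) - 184320*e^(4*t) + 414720*e^(3*t) - 466560*e^(2*t) + 262440*e^(t) - 59049)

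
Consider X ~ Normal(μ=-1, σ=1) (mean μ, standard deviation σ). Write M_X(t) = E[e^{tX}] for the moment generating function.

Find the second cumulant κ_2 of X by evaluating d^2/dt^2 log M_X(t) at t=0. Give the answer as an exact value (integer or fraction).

M_X(t) = e^(t^2/2 - t)
K_X(t) = log M_X(t) = t^2/2 - t
K^(2)(t) = 1

κ_2 = K^(2)(0) = 1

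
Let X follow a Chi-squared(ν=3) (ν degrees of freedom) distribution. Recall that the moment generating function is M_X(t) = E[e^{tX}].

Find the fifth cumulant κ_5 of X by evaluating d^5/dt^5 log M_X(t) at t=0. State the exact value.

M_X(t) = (1 - 2*t)^(-3/2)
K_X(t) = log M_X(t) = -3*log(1 - 2*t)/2
K^(5)(t) = -1152/(32*t^5 - 80*t^4 + 80*t^3 - 40*t^2 + 10*t - 1)

κ_5 = K^(5)(0) = 1152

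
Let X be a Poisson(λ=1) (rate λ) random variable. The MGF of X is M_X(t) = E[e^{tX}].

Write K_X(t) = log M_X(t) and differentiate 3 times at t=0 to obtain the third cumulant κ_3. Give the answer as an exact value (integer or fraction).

κ_3 = K^(3)(0) = 1

M_X(t) = e^(e^(t) - 1)
K_X(t) = log M_X(t) = e^(t) - 1
K^(3)(t) = e^(t)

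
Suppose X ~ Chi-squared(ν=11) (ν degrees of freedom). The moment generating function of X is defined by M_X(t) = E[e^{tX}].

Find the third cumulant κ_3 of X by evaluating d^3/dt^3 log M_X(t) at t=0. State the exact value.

M_X(t) = (1 - 2*t)^(-11/2)
K_X(t) = log M_X(t) = -11*log(1 - 2*t)/2
K′(t) = -11/(2*t - 1)
K′′(t) = 22/(4*t^2 - 4*t + 1)
K′′′(t) = -88/(8*t^3 - 12*t^2 + 6*t - 1)

κ_3 = K′′′(0) = 88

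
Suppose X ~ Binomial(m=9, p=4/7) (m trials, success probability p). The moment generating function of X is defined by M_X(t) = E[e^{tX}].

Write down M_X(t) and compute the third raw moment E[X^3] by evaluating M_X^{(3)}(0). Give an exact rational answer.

M_X(t) = (4*e^(t)/7 + 3/7)^9

E[X^3] = M′′′(0) = 1188/7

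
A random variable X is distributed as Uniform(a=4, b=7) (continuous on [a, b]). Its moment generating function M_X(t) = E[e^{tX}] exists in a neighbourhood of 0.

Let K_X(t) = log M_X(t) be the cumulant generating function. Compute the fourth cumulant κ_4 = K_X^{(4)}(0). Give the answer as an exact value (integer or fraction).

κ_4 = K^(4)(0) = -27/40

M_X(t) = (e^(7*t) - e^(4*t))/(3*t)
K_X(t) = log M_X(t) = -log(t) + log(e^(7*t) - e^(4*t)) - log(3)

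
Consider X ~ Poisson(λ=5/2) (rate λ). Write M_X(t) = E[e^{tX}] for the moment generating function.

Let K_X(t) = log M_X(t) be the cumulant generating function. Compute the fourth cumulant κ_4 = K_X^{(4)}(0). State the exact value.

M_X(t) = e^(5*e^(t)/2 - 5/2)
K_X(t) = log M_X(t) = 5*e^(t)/2 - 5/2
dK/dt = 5*e^(t)/2
d^2K/dt^2 = 5*e^(t)/2
d^3K/dt^3 = 5*e^(t)/2
d^4K/dt^4 = 5*e^(t)/2

κ_4 = d^4K/dt^4 |_{t=0} = 5/2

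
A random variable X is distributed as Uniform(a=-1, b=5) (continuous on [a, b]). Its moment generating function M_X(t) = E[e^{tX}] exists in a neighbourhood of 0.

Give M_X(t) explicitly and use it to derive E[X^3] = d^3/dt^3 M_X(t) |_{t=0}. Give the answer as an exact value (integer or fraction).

E[X^3] = M′′′(0) = 26

M_X(t) = (e^(5*t) - e^(-t))/(6*t)
M′(t) = (5*t*e^(6*t) + t - e^(6*t) + 1)*e^(-t)/(6*t^2)
M′′(t) = (25*t^2*e^(6*t) - t^2 - 10*t*e^(6*t) - 2*t + 2*e^(6*t) - 2)*e^(-t)/(6*t^3)
M′′′(t) = (125*t^3*e^(6*t) + t^3 - 75*t^2*e^(6*t) + 3*t^2 + 30*t*e^(6*t) + 6*t - 6*e^(6*t) + 6)*e^(-t)/(6*t^4)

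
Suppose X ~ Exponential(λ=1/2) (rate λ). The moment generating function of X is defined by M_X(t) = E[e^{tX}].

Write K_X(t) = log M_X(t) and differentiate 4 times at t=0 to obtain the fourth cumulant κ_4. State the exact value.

κ_4 = D^4[K](0) = 96

M_X(t) = 1/(2*(1/2 - t))
K_X(t) = log M_X(t) = -log(1/2 - t) - log(2)
D^4[K](t) = 96/(16*t^4 - 32*t^3 + 24*t^2 - 8*t + 1)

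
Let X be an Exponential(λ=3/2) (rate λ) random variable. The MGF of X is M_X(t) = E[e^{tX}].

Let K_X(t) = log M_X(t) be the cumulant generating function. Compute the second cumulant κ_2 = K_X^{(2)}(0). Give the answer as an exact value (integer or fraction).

M_X(t) = 3/(2*(3/2 - t))
K_X(t) = log M_X(t) = -log(3/2 - t) - log(2) + log(3)
K^(2)(t) = 4/(4*t^2 - 12*t + 9)

κ_2 = K^(2)(0) = 4/9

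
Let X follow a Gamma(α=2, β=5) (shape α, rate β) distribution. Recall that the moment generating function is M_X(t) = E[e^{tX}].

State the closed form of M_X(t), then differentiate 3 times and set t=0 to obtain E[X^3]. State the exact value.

E[X^3] = D^3[M](0) = 24/125

M_X(t) = 25/(5 - t)^2
D^3[M](t) = -600/(t^5 - 25*t^4 + 250*t^3 - 1250*t^2 + 3125*t - 3125)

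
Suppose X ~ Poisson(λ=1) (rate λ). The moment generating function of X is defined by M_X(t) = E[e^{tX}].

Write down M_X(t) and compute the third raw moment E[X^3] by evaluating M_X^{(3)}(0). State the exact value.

M_X(t) = e^(e^(t) - 1)
dM/dt = e^(-1)*e^(t)*e^(e^(t))
d^2M/dt^2 = (e^(2*t)*e^(e^(t)) + e^(t)*e^(e^(t)))*e^(-1)
d^3M/dt^3 = (e^(3*t)*e^(e^(t)) + 3*e^(2*t)*e^(e^(t)) + e^(t)*e^(e^(t)))*e^(-1)

E[X^3] = d^3M/dt^3 |_{t=0} = 5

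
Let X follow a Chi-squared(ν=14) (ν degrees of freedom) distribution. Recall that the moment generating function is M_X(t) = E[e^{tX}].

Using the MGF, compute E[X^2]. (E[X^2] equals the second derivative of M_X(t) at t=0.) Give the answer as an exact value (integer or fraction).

M_X(t) = (1 - 2*t)^(-7)
D^2[M](t) = -224/(512*t^9 - 2304*t^8 + 4608*t^7 - 5376*t^6 + 4032*t^5 - 2016*t^4 + 672*t^3 - 144*t^2 + 18*t - 1)

E[X^2] = D^2[M](0) = 224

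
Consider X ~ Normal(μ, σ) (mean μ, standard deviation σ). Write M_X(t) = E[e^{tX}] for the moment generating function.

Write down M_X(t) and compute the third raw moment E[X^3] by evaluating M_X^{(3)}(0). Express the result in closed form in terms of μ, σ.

E[X^3] = D^3[M](0) = μ*(μ^2 + 3*σ^2)

M_X(t) = e^(μ*t + σ^2*t^2/2)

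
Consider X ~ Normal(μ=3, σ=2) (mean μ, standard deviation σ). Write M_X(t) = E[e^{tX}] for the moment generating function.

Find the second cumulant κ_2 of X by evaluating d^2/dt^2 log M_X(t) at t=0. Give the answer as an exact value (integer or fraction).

κ_2 = D^2[K](0) = 4

M_X(t) = e^(2*t^2 + 3*t)
K_X(t) = log M_X(t) = 2*t^2 + 3*t
D^2[K](t) = 4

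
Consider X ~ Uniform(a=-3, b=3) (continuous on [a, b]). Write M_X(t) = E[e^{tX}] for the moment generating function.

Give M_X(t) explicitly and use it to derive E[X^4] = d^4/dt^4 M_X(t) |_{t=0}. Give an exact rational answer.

M_X(t) = (e^(3*t) - e^(-3*t))/(6*t)
M′(t) = (3*t*e^(6*t) + 3*t - e^(6*t) + 1)*e^(-3*t)/(6*t^2)
M′′(t) = (9*t^2*e^(6*t) - 9*t^2 - 6*t*e^(6*t) - 6*t + 2*e^(6*t) - 2)*e^(-3*t)/(6*t^3)
M′′′(t) = (9*t^3*e^(6*t) + 9*t^3 - 9*t^2*e^(6*t) + 9*t^2 + 6*t*e^(6*t) + 6*t - 2*e^(6*t) + 2)*e^(-3*t)/(2*t^4)
M′′′′(t) = (27*t^4*e^(6*t) - 27*t^4 - 36*t^3*e^(6*t) - 36*t^3 + 36*t^2*e^(6*t) - 36*t^2 - 24*t*e^(6*t) - 24*t + 8*e^(6*t) - 8)*e^(-3*t)/(2*t^5)

E[X^4] = M′′′′(0) = 81/5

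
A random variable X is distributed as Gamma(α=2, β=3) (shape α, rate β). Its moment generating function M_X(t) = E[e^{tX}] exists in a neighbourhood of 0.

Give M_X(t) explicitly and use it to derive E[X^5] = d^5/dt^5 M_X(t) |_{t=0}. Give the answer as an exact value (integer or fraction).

M_X(t) = 9/(3 - t)^2
M′(t) = -18/(t^3 - 9*t^2 + 27*t - 27)
M′′(t) = 54/(t^4 - 12*t^3 + 54*t^2 - 108*t + 81)
M′′′(t) = -216/(t^5 - 15*t^4 + 90*t^3 - 270*t^2 + 405*t - 243)
M′′′′(t) = 1080/(t^6 - 18*t^5 + 135*t^4 - 540*t^3 + 1215*t^2 - 1458*t + 729)
M′′′′′(t) = -6480/(t^7 - 21*t^6 + 189*t^5 - 945*t^4 + 2835*t^3 - 5103*t^2 + 5103*t - 2187)

E[X^5] = M′′′′′(0) = 80/27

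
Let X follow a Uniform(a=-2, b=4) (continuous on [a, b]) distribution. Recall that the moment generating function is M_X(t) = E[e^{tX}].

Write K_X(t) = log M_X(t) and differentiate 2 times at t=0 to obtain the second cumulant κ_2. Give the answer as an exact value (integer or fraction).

M_X(t) = (e^(4*t) - e^(-2*t))/(6*t)
K_X(t) = log M_X(t) = -log(t) + log(e^(4*t) - e^(-2*t)) - log(6)
D^2[K](t) = (-36*t^2*e^(6*t) + e^(12*t) - 2*e^(6*t) + 1)/(t^2*e^(12*t) - 2*t^2*e^(6*t) + t^2)

κ_2 = D^2[K](0) = 3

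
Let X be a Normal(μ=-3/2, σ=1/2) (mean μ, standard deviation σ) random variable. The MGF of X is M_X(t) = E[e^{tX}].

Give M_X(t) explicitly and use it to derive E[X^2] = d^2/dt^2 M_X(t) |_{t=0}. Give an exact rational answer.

E[X^2] = M^(2)(0) = 5/2

M_X(t) = e^(t^2/8 - 3*t/2)
M^(2)(t) = (t^2*e^(t^2/8) - 12*t*e^(t^2/8) + 40*e^(t^2/8))*e^(-3*t/2)/16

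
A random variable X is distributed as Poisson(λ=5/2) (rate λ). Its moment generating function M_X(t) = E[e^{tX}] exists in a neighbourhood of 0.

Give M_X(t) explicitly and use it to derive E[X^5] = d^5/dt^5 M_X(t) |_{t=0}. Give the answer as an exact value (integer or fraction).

M_X(t) = e^(5*e^(t)/2 - 5/2)
D^5[M](t) = (3125*e^(5*t)*e^(5*e^(t)/2) + 12500*e^(4*t)*e^(5*e^(t)/2) + 12500*e^(3*t)*e^(5*e^(t)/2) + 3000*e^(2*t)*e^(5*e^(t)/2) + 80*e^(t)*e^(5*e^(t)/2))*e^(-5/2)/32

E[X^5] = D^5[M](0) = 31205/32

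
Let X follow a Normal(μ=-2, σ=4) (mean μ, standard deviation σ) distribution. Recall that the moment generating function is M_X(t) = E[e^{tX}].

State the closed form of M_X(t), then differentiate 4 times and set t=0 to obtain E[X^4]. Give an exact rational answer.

M_X(t) = e^(8*t^2 - 2*t)
M^(4)(t) = (65536*t^4*e^(8*t^2) - 32768*t^3*e^(8*t^2) + 30720*t^2*e^(8*t^2) - 6656*t*e^(8*t^2) + 1168*e^(8*t^2))*e^(-2*t)

E[X^4] = M^(4)(0) = 1168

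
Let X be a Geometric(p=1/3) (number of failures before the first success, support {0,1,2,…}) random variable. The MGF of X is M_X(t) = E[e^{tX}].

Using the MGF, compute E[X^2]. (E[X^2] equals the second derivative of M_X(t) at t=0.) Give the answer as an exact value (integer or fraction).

E[X^2] = D^2[M](0) = 10

M_X(t) = 1/(3*(1 - 2*e^(t)/3))
D^2[M](t) = (-4*e^(2*t) - 6*e^(t))/(8*e^(3*t) - 36*e^(2*t) + 54*e^(t) - 27)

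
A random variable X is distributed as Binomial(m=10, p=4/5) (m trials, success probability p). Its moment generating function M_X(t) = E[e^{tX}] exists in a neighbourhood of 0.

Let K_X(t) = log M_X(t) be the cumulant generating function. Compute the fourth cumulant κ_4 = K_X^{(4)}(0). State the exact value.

κ_4 = D^4[K](0) = 8/125

M_X(t) = (4*e^(t)/5 + 1/5)^10
K_X(t) = log M_X(t) = 10*log(4*e^(t)/5 + 1/5)
D^4[K](t) = (640*e^(3*t) - 640*e^(2*t) + 40*e^(t))/(256*e^(4*t) + 256*e^(3*t) + 96*e^(2*t) + 16*e^(t) + 1)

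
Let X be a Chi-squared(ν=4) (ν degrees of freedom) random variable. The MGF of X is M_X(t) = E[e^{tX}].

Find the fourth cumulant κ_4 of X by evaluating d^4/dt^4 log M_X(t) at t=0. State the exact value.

M_X(t) = (1 - 2*t)^(-2)
K_X(t) = log M_X(t) = -2*log(1 - 2*t)
K^(4)(t) = 192/(16*t^4 - 32*t^3 + 24*t^2 - 8*t + 1)

κ_4 = K^(4)(0) = 192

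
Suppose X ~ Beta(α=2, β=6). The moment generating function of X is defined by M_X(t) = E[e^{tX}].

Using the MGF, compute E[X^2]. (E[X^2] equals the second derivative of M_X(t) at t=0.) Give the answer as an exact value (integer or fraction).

M_X(t) = ₁F₁(2; 8; t)
M′(t) = ₁F₁(3; 9; t)/4
M′′(t) = ₁F₁(4; 10; t)/12

E[X^2] = M′′(0) = 1/12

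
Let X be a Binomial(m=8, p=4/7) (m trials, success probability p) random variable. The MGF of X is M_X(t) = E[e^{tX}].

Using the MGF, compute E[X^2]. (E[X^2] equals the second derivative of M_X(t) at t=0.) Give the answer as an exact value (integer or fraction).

M_X(t) = (4*e^(t)/7 + 3/7)^8

E[X^2] = D^2[M](0) = 160/7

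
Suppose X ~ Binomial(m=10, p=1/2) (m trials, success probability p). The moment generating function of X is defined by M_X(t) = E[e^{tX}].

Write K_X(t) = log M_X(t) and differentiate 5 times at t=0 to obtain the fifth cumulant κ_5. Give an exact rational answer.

M_X(t) = (e^(t)/2 + 1/2)^10
K_X(t) = log M_X(t) = 10*log(e^(t)/2 + 1/2)
K^(5)(t) = (-10*e^(4*t) + 110*e^(3*t) - 110*e^(2*t) + 10*e^(t))/(e^(5*t) + 5*e^(4*t) + 10*e^(3*t) + 10*e^(2*t) + 5*e^(t) + 1)

κ_5 = K^(5)(0) = 0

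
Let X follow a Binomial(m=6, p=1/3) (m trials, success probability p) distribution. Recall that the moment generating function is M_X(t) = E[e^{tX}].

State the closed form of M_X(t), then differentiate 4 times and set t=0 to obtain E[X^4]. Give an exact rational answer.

E[X^4] = D^4[M](0) = 508/9

M_X(t) = (e^(t)/3 + 2/3)^6
D^4[M](t) = 16*e^(6*t)/9 + 2500*e^(5*t)/243 + 5120*e^(4*t)/243 + 160*e^(3*t)/9 + 1280*e^(2*t)/243 + 64*e^(t)/243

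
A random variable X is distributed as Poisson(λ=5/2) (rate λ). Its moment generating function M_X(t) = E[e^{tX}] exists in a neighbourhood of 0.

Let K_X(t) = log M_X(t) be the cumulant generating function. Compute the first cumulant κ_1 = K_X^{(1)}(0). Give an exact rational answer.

M_X(t) = e^(5*e^(t)/2 - 5/2)
K_X(t) = log M_X(t) = 5*e^(t)/2 - 5/2
dK/dt = 5*e^(t)/2

κ_1 = dK/dt |_{t=0} = 5/2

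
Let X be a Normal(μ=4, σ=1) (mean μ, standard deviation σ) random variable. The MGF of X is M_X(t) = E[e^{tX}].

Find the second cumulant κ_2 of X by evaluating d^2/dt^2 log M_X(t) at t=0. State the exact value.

M_X(t) = e^(t^2/2 + 4*t)
K_X(t) = log M_X(t) = t^2/2 + 4*t
K′(t) = t + 4
K′′(t) = 1

κ_2 = K′′(0) = 1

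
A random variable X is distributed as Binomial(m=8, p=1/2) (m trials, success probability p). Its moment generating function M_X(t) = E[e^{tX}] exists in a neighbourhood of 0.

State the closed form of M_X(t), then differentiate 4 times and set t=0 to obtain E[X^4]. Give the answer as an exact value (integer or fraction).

E[X^4] = M′′′′(0) = 459

M_X(t) = (e^(t)/2 + 1/2)^8
M′(t) = e^(8*t)/32 + 7*e^(7*t)/32 + 21*e^(6*t)/32 + 35*e^(5*t)/32 + 35*e^(4*t)/32 + 21*e^(3*t)/32 + 7*e^(2*t)/32 + e^(t)/32
M′′(t) = e^(8*t)/4 + 49*e^(7*t)/32 + 63*e^(6*t)/16 + 175*e^(5*t)/32 + 35*e^(4*t)/8 + 63*e^(3*t)/32 + 7*e^(2*t)/16 + e^(t)/32
M′′′(t) = 2*e^(8*t) + 343*e^(7*t)/32 + 189*e^(6*t)/8 + 875*e^(5*t)/32 + 35*e^(4*t)/2 + 189*e^(3*t)/32 + 7*e^(2*t)/8 + e^(t)/32
M′′′′(t) = 16*e^(8*t) + 2401*e^(7*t)/32 + 567*e^(6*t)/4 + 4375*e^(5*t)/32 + 70*e^(4*t) + 567*e^(3*t)/32 + 7*e^(2*t)/4 + e^(t)/32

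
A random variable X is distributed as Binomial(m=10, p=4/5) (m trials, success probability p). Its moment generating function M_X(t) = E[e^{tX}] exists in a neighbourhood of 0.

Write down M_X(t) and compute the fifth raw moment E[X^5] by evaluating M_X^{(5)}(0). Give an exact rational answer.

M_X(t) = (4*e^(t)/5 + 1/5)^10

E[X^5] = d^5M/dt^5 |_{t=0} = 25400552/625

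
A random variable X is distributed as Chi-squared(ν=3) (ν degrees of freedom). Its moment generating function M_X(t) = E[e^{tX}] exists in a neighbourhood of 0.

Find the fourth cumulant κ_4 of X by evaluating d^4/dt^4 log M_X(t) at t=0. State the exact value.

M_X(t) = (1 - 2*t)^(-3/2)
K_X(t) = log M_X(t) = -3*log(1 - 2*t)/2
D^4[K](t) = 144/(16*t^4 - 32*t^3 + 24*t^2 - 8*t + 1)

κ_4 = D^4[K](0) = 144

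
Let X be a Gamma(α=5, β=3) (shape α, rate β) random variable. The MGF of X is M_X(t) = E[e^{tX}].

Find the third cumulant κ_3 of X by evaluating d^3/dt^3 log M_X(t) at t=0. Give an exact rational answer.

M_X(t) = 243/(3 - t)^5
K_X(t) = log M_X(t) = -5*log(3 - t) + 5*log(3)
dK/dt = -5/(t - 3)
d^2K/dt^2 = 5/(t^2 - 6*t + 9)
d^3K/dt^3 = -10/(t^3 - 9*t^2 + 27*t - 27)

κ_3 = d^3K/dt^3 |_{t=0} = 10/27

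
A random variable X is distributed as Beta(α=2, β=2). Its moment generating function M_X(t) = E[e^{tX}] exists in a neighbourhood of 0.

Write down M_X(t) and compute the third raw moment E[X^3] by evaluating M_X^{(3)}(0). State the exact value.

E[X^3] = d^3M/dt^3 |_{t=0} = 1/5

M_X(t) = ₁F₁(2; 4; t)
dM/dt = ₁F₁(3; 5; t)/2
d^2M/dt^2 = 3*₁F₁(4; 6; t)/10
d^3M/dt^3 = ₁F₁(5; 7; t)/5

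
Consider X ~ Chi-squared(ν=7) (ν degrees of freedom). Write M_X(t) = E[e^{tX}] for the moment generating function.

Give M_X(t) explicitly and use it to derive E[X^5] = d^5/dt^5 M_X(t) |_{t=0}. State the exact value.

E[X^5] = d^5M/dt^5 |_{t=0} = 135135

M_X(t) = (1 - 2*t)^(-7/2)
dM/dt = 7/(16*t^4*√(1 - 2*t) - 32*t^3*√(1 - 2*t) + 24*t^2*√(1 - 2*t) - 8*t*√(1 - 2*t) + √(1 - 2*t))
d^2M/dt^2 = -63/(32*t^5*√(1 - 2*t) - 80*t^4*√(1 - 2*t) + 80*t^3*√(1 - 2*t) - 40*t^2*√(1 - 2*t) + 10*t*√(1 - 2*t) - √(1 - 2*t))
d^3M/dt^3 = 693/(64*t^6*√(1 - 2*t) - 192*t^5*√(1 - 2*t) + 240*t^4*√(1 - 2*t) - 160*t^3*√(1 - 2*t) + 60*t^2*√(1 - 2*t) - 12*t*√(1 - 2*t) + √(1 - 2*t))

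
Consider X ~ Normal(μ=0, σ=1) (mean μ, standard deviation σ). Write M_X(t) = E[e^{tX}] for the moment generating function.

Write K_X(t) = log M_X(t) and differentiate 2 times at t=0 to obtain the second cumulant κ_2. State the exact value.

M_X(t) = e^(t^2/2)
K_X(t) = log M_X(t) = t^2/2
dK/dt = t
d^2K/dt^2 = 1

κ_2 = d^2K/dt^2 |_{t=0} = 1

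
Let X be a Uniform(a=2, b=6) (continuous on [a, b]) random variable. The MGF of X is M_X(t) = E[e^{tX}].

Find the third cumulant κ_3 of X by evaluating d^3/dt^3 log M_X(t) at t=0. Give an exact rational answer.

M_X(t) = (e^(6*t) - e^(2*t))/(4*t)
K_X(t) = log M_X(t) = -log(t) + log(e^(6*t) - e^(2*t)) - 2*log(2)
K^(3)(t) = (64*t^3*e^(8*t) + 64*t^3*e^(4*t) - 2*e^(12*t) + 6*e^(8*t) - 6*e^(4*t) + 2)/(t^3*e^(12*t) - 3*t^3*e^(8*t) + 3*t^3*e^(4*t) - t^3)

κ_3 = K^(3)(0) = 0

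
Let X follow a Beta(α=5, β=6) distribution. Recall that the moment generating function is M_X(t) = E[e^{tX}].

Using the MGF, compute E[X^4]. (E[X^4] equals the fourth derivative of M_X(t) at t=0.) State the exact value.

M_X(t) = ₁F₁(5; 11; t)
D^4[M](t) = 10*₁F₁(9; 15; t)/143

E[X^4] = D^4[M](0) = 10/143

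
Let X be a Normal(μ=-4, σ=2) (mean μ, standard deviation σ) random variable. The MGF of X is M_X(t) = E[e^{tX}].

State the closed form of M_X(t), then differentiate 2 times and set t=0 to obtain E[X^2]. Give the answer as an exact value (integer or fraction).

M_X(t) = e^(2*t^2 - 4*t)
M′(t) = 4*t*e^(-4*t)*e^(2*t^2) - 4*e^(-4*t)*e^(2*t^2)
M′′(t) = (16*t^2*e^(2*t^2) - 32*t*e^(2*t^2) + 20*e^(2*t^2))*e^(-4*t)

E[X^2] = M′′(0) = 20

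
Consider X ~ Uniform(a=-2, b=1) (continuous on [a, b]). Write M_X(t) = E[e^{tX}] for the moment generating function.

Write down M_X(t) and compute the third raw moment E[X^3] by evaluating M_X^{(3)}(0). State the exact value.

M_X(t) = (e^(t) - e^(-2*t))/(3*t)
D^3[M](t) = (t^3*e^(3*t) + 8*t^3 - 3*t^2*e^(3*t) + 12*t^2 + 6*t*e^(3*t) + 12*t - 6*e^(3*t) + 6)*e^(-2*t)/(3*t^4)

E[X^3] = D^3[M](0) = -5/4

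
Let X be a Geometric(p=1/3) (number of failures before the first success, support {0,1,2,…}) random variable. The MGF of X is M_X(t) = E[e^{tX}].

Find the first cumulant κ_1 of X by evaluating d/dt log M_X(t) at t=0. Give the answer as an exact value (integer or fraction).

κ_1 = K^(1)(0) = 2

M_X(t) = 1/(3*(1 - 2*e^(t)/3))
K_X(t) = log M_X(t) = -log(1 - 2*e^(t)/3) - log(3)
K^(1)(t) = -2*e^(t)/(2*e^(t) - 3)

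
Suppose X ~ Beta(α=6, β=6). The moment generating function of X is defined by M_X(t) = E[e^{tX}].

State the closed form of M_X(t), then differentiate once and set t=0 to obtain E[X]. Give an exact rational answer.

E[X] = M′(0) = 1/2

M_X(t) = ₁F₁(6; 12; t)
M′(t) = ₁F₁(7; 13; t)/2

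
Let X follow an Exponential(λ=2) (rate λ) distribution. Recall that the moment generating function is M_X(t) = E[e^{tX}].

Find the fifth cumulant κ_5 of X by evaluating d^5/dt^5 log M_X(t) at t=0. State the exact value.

M_X(t) = 2/(2 - t)
K_X(t) = log M_X(t) = -log(2 - t) + log(2)
D^5[K](t) = -24/(t^5 - 10*t^4 + 40*t^3 - 80*t^2 + 80*t - 32)

κ_5 = D^5[K](0) = 3/4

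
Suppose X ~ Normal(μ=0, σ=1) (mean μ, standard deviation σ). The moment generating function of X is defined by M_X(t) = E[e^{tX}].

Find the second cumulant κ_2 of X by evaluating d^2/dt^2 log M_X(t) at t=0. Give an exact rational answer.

M_X(t) = e^(t^2/2)
K_X(t) = log M_X(t) = t^2/2
dK/dt = t
d^2K/dt^2 = 1

κ_2 = d^2K/dt^2 |_{t=0} = 1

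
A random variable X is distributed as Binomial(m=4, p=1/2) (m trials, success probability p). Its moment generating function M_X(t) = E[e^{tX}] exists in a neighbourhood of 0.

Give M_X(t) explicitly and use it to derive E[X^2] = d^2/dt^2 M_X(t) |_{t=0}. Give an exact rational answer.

M_X(t) = (e^(t)/2 + 1/2)^4
D^2[M](t) = e^(4*t) + 9*e^(3*t)/4 + 3*e^(2*t)/2 + e^(t)/4

E[X^2] = D^2[M](0) = 5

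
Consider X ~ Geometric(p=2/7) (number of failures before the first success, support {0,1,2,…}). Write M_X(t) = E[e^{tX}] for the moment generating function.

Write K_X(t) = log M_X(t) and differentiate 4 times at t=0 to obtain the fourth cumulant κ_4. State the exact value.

M_X(t) = 2/(7*(1 - 5*e^(t)/7))
K_X(t) = log M_X(t) = -log(1 - 5*e^(t)/7) - log(7) + log(2)
dK/dt = -5*e^(t)/(5*e^(t) - 7)
d^2K/dt^2 = 35*e^(t)/(25*e^(2*t) - 70*e^(t) + 49)
d^3K/dt^3 = (-175*e^(2*t) - 245*e^(t))/(125*e^(3*t) - 525*e^(2*t) + 735*e^(t) - 343)
d^4K/dt^4 = (875*e^(3*t) + 4900*e^(2*t) + 1715*e^(t))/(625*e^(4*t) - 3500*e^(3*t) + 7350*e^(2*t) - 6860*e^(t) + 2401)

κ_4 = d^4K/dt^4 |_{t=0} = 3745/8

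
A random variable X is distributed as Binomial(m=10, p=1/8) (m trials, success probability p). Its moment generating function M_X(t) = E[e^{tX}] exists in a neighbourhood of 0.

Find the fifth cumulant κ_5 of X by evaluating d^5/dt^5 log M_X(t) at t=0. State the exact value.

M_X(t) = (e^(t)/8 + 7/8)^10
K_X(t) = log M_X(t) = 10*log(e^(t)/8 + 7/8)
K′(t) = 10*e^(t)/(e^(t) + 7)
K′′(t) = 70*e^(t)/(e^(2*t) + 14*e^(t) + 49)
K′′′(t) = (-70*e^(2*t) + 490*e^(t))/(e^(3*t) + 21*e^(2*t) + 147*e^(t) + 343)
K′′′′(t) = (70*e^(3*t) - 1960*e^(2*t) + 3430*e^(t))/(e^(4*t) + 28*e^(3*t) + 294*e^(2*t) + 1372*e^(t) + 2401)
K′′′′′(t) = (-70*e^(4*t) + 5390*e^(3*t) - 37730*e^(2*t) + 24010*e^(t))/(e^(5*t) + 35*e^(4*t) + 490*e^(3*t) + 3430*e^(2*t) + 12005*e^(t) + 16807)

κ_5 = K′′′′′(0) = -525/2048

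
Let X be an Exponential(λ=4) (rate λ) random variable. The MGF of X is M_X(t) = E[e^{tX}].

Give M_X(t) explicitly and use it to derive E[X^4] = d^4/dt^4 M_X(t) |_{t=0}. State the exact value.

M_X(t) = 4/(4 - t)
D^4[M](t) = -96/(t^5 - 20*t^4 + 160*t^3 - 640*t^2 + 1280*t - 1024)

E[X^4] = D^4[M](0) = 3/32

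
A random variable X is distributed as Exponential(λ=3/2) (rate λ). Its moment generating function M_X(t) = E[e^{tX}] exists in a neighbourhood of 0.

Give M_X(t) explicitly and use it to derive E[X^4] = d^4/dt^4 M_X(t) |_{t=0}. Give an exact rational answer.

M_X(t) = 3/(2*(3/2 - t))
dM/dt = 6/(4*t^2 - 12*t + 9)
d^2M/dt^2 = -24/(8*t^3 - 36*t^2 + 54*t - 27)
d^3M/dt^3 = 144/(16*t^4 - 96*t^3 + 216*t^2 - 216*t + 81)
d^4M/dt^4 = -1152/(32*t^5 - 240*t^4 + 720*t^3 - 1080*t^2 + 810*t - 243)

E[X^4] = d^4M/dt^4 |_{t=0} = 128/27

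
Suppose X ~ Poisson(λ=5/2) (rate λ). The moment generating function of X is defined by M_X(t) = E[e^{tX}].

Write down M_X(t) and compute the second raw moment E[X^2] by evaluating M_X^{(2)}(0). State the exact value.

M_X(t) = e^(5*e^(t)/2 - 5/2)
M^(2)(t) = (25*e^(2*t)*e^(5*e^(t)/2) + 10*e^(t)*e^(5*e^(t)/2))*e^(-5/2)/4

E[X^2] = M^(2)(0) = 35/4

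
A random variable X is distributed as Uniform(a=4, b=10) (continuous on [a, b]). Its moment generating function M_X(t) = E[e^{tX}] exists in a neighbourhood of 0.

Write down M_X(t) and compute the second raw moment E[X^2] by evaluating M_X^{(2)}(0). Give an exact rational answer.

E[X^2] = M′′(0) = 52

M_X(t) = (e^(10*t) - e^(4*t))/(6*t)
M′(t) = (10*t*e^(10*t) - 4*t*e^(4*t) - e^(10*t) + e^(4*t))/(6*t^2)
M′′(t) = (50*t^2*e^(10*t) - 8*t^2*e^(4*t) - 10*t*e^(10*t) + 4*t*e^(4*t) + e^(10*t) - e^(4*t))/(3*t^3)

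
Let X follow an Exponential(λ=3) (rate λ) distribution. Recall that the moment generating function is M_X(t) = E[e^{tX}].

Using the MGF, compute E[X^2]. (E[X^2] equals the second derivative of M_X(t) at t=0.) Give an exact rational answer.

E[X^2] = d^2M/dt^2 |_{t=0} = 2/9

M_X(t) = 3/(3 - t)
dM/dt = 3/(t^2 - 6*t + 9)
d^2M/dt^2 = -6/(t^3 - 9*t^2 + 27*t - 27)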